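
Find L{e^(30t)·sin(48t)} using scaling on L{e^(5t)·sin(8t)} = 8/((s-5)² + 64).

Scaling with a=6: L{e^(30t)·sin(48t)} = (1/6) · 8/((s/6-5)² + 64). Simplifying: 48/((s-30)² + 2304)

Final answer: 48/((s-30)² + 2304)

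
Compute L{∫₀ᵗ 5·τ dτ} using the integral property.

L{∫₀ᵗ f(τ)dτ} = F(s)/s with f(t) = 5t. F(s) = 5/s^2, so L{∫₀ᵗ 5·τ dτ} = (5/s^2)/s = 5/s^3. (Check: ∫₀ᵗ 5·τ dτ = 5t^2/2.)

Final answer: 5/s^3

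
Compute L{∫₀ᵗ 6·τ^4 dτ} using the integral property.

L{∫₀ᵗ f(τ)dτ} = F(s)/s with f(t) = 6t^4. F(s) = 144/s^5, so L{∫₀ᵗ 6·τ^4 dτ} = (144/s^5)/s = 144/s^6. (Check: ∫₀ᵗ 6·τ^4 dτ = 6t^5/5.)

Final answer: 144/s^6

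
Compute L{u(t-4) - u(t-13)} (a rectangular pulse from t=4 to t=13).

L{u(t-a)} = e^(-as)/s. L{u(t-4) - u(t-13)} = (e^(-4s) - e^(-13s))/s

Final answer: (e^(-4s) - e^(-13s))/s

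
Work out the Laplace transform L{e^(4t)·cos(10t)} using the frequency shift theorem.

Frequency shift: L{e^(at)f(t)} = F(s-a). L{e^(4t)·cos(10t)} = (s-4)/((s-4)² + 100)

Final answer: (s-4)/((s-4)² + 100)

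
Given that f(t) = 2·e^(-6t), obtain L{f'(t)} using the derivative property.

f(0) = 2, F(s) = 2/(s+6). L{f'(t)} = s·F(s) - f(0) = 2s/(s+6) - 2 = (2s - 2(s+6))/(s+6) = -12/(s+6)

Final answer: -12/(s+6)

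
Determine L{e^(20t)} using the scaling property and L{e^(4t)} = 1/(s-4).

Using L{f(at)} = (1/a)F(s/a) with a=5 and f(t) = e^(4t): L{e^(20t)} = (1/5) · 1/((s/5)-4) = (1/5) · 5/(s-20) = 1/(s-20)

Final answer: 1/(s-20)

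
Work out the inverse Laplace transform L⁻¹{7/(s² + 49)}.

L⁻¹{7/(s² + 49)} = sin(7t)

Final answer: sin(7t)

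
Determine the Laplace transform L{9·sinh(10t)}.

L{sinh(ωt)} = ω/(s² - ω²), so L{sinh(10t)} = 10/(s² - 100). Then L{9·sinh(10t)} = 9·10/(s² - 100) = 90/(s² - 100)

Final answer: 90/(s² - 100)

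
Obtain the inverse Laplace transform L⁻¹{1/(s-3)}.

L⁻¹{1/(s-a)} = e^(at), so L⁻¹{1/(s-3)} = e^(3t)

Final answer: e^(3t)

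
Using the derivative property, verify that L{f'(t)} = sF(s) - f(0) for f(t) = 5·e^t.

f'(t) = 5e^t. Direct: L{f'(t)} = 5/(s-1). Property: s·5/(s-1) - 5 = (5s - 5(s-1))/(s-1) = 5/(s-1). ✓

Final answer: 5/(s-1)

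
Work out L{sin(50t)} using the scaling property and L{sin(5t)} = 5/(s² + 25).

Using L{f(at)} = (1/a)F(s/a) with a=10: L{sin(50t)} = (1/10) · 5/((s/10)² + 25) = (1/10) · 5·100/(s² + 2500) = 50/(s² + 2500)

Final answer: 50/(s² + 2500)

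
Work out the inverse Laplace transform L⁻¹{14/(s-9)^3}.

L⁻¹{n!/(s-a)^(n+1)} = t^n·e^(at) with n=2, a=9. So L⁻¹{2/(s-9)^3} = t^2·e^(9t), and L⁻¹{14/(s-9)^3} = (14/2)·t^2·e^(9t) = 7·t^2·e^(9t)

Final answer: 7·t^2·e^(9t)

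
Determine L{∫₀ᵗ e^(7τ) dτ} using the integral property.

L{∫₀ᵗ f(τ)dτ} = F(s)/s with F(s) = 1/(s-7), so L{∫₀ᵗ e^(7τ) dτ} = 1/(s(s-7))

Final answer: 1/(s(s-7))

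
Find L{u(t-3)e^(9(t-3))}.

u(t-a)f(t-a) with f(t)=e^(9t). L{e^(9t)} = 1/(s-9). By time shift: e^(-3s)/(s-9)

Final answer: e^(-3s)/(s-9)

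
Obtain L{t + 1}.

L{t + 1} = L{t} + L{1} = 1/s² + 1/s

Final answer: 1/s² + 1/s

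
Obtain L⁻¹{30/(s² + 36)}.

This is the form c·a/(s² + a²) with a = 6, c = 5. L⁻¹ = 5·sin(6t)

Final answer: 5·sin(6t)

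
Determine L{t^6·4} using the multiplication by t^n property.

L{4} = 4/s. d^1/ds^1[1/s] = -1/s². d^2/ds^2[1/s] = 2/s^3. d^3/ds^3[1/s] = -6/s^4. d^4/ds^4[1/s] = 24/s^5. d^5/ds^5[1/s] = -120/s^6. d^6/ds^6[1/s] = 720/s^7. So L{t^6} = (-1)^{6}·720/s^7 = 720/s^7. Then L{t^6·4} = 4·720/s^7 = 2880/s^7

Final answer: 2880/s^7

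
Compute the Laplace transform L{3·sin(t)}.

L{sin(ωt)} = ω/(s² + ω²), so L{sin(t)} = 1/(s² + 1). Then L{3·sin(t)} = 3·1/(s² + 1) = 3/(s² + 1)

Final answer: 3/(s² + 1)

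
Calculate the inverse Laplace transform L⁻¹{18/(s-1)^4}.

L⁻¹{n!/(s-a)^(n+1)} = t^n·e^(at) with n=3, a=1. So L⁻¹{6/(s-1)^4} = t^3·e^t, and L⁻¹{18/(s-1)^4} = (18/6)·t^3·e^t = 3·t^3·e^t

Final answer: 3·t^3·e^t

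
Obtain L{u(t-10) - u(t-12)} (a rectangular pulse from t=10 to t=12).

L{u(t-a)} = e^(-as)/s. L{u(t-10) - u(t-12)} = (e^(-10s) - e^(-12s))/s

Final answer: (e^(-10s) - e^(-12s))/s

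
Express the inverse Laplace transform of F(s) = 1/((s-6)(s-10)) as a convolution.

1/((s-6)(s-10)) = (1/(s-6))·(1/(s-10)) = L{e^(6t)}·L{e^(10t)}. So f(t) = e^(6t)*e^(10t) = ∫₀ᵗ e^(6τ)·e^(10(t-τ)) dτ

Final answer: ∫₀ᵗ e^(6τ)·e^(10(t-τ)) dτ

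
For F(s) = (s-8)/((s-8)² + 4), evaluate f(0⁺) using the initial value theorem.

f(0⁺) = lim_{s→∞} sF(s) = lim_{s→∞} s(s-8)/((s-8)² + 4) = 1

Final answer: 1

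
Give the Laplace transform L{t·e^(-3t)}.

L{t^n·e^(at)} = n!/(s-a)^(n+1), so L{t·e^(-3t)} = 1/(s+3)^2

Final answer: 1/(s+3)^2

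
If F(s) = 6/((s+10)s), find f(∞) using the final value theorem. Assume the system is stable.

f(∞) = lim_{s→0} sF(s) = lim_{s→0} 6/(s+10) = 3/5

Final answer: 3/5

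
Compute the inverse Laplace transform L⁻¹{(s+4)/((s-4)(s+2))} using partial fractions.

Using partial fractions, f(t) = (8e^(4t) - 2e^(-2t))/6

Final answer: (8e^(4t) - 2e^(-2t))/6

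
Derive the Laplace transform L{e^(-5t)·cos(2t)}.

L{e^(at)·cos(ωt)} = (s-a)/((s-a)² + ω²), so L{e^(-5t)·cos(2t)} = (s+5)/((s+5)² + 4)

Final answer: (s+5)/((s+5)² + 4)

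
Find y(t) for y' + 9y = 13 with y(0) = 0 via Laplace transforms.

sY + 9Y = 13/s. Y = 13/(s(s+9)). Partial fractions: Y = 13/9/s - 13/9/(s+9)

Final answer: y(t) = 13/9(1 - e^(-9t))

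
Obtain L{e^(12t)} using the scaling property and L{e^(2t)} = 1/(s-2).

Using L{f(at)} = (1/a)F(s/a) with a=6 and f(t) = e^(2t): L{e^(12t)} = (1/6) · 1/((s/6)-2) = (1/6) · 6/(s-12) = 1/(s-12)

Final answer: 1/(s-12)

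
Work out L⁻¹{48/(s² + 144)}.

This is the form c·a/(s² + a²) with a = 12, c = 4. L⁻¹ = 4·sin(12t)

Final answer: 4·sin(12t)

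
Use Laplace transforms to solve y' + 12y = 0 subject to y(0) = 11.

L{y'} + 12L{y} = 0. sY - 11 + 12Y = 0. Y(s+12) = 11. Y = 11/(s+12)

Final answer: y(t) = 11e^(-12t)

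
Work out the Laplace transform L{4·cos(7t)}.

L{cos(ωt)} = s/(s² + ω²), so L{cos(7t)} = s/(s² + 49). Then L{4·cos(7t)} = 4·s/(s² + 49) = 4s/(s² + 49)

Final answer: 4s/(s² + 49)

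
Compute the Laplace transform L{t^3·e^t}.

L{t^n·e^(at)} = n!/(s-a)^(n+1), so L{t^3·e^t} = 6/(s-1)^4

Final answer: 6/(s-1)^4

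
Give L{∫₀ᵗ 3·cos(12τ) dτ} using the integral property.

L{∫₀ᵗ f(τ)dτ} = F(s)/s with F(s) = 3s/(s² + 144), so the result is (3s/(s² + 144))/s = 3/(s² + 144)

Final answer: 3/(s² + 144)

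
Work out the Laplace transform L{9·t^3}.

L{t^n} = n!/s^(n+1), so L{t^3} = 6/s^4. Then L{9·t^3} = 9·6/s^4 = 54/s^4

Final answer: 54/s^4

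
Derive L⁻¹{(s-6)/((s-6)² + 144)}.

Using frequency shift: L⁻¹{(s-a)/((s-a)² + b²)} = e^(at)cos(bt). Here a=6, b=12

Final answer: e^(6t)·cos(12t)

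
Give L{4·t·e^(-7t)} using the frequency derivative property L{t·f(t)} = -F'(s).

L{e^(-7t)} = 1/(s+7). By frequency derivative: L{t·e^(-7t)} = -d/ds[1/(s+7)] = -(-1)/(s+7)² = 1/(s+7)². Then L{4·t·e^(-7t)} = 4·1/(s+7)² = 4/(s+7)²

Final answer: 4/(s+7)²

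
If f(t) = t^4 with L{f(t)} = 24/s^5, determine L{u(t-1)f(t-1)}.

Time shift theorem: L{u(t-a)f(t-a)} = e^(-as)F(s). Here a=1, F(s) = 24/s^5, so L{u(t-1)f(t-1)} = e^(-s)·24/s^5

Final answer: e^(-s)·24/s^5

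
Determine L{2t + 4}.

L{2t + 4} = 2·L{t} + 4·L{1} = 2/s² + 4/s

Final answer: 2/s² + 4/s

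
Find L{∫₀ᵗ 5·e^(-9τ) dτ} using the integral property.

L{∫₀ᵗ f(τ)dτ} = F(s)/s with F(s) = 5/(s+9), so L{∫₀ᵗ 5·e^(-9τ) dτ} = 5/(s(s+9))

Final answer: 5/(s(s+9))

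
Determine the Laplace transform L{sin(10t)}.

L{sin(ωt)} = ω/(s² + ω²), so L{sin(10t)} = 10/(s² + 100)

Final answer: 10/(s² + 100)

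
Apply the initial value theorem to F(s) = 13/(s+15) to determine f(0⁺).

f(0⁺) = lim_{s→∞} s·13/(s+15) = lim_{s→∞} 13s/(s+15) = 13

Final answer: 13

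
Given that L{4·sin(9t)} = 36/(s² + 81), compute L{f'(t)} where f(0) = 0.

L{f'(t)} = s·F(s) - f(0) = s·36/(s² + 81) - 0 = 36s/(s² + 81)

Final answer: 36s/(s² + 81)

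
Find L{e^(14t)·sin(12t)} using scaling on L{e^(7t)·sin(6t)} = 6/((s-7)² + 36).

Scaling with a=2: L{e^(14t)·sin(12t)} = (1/2) · 6/((s/2-7)² + 36). Simplifying: 12/((s-14)² + 144)

Final answer: 12/((s-14)² + 144)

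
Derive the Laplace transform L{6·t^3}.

L{t^n} = n!/s^(n+1), so L{t^3} = 6/s^4. Then L{6·t^3} = 6·6/s^4 = 36/s^4

Final answer: 36/s^4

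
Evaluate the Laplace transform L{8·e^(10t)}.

L{e^(at)} = 1/(s-a), so L{e^(10t)} = 1/(s-10). Then L{8·e^(10t)} = 8/(s-10)

Final answer: 8/(s-10)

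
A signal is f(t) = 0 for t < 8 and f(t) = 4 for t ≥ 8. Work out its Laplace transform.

f(t) = 4·u(t-8). L{u(t-8)} = e^(-8s)/s, so L{f(t)} = 4·e^(-8s)/s

Final answer: 4·e^(-8s)/s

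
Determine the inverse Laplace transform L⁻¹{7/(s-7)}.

L⁻¹{1/(s-a)} = e^(at), so L⁻¹{1/(s-7)} = e^(7t), and L⁻¹{7/(s-7)} = 7·e^(7t)

Final answer: 7·e^(7t)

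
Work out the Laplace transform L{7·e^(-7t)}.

L{e^(at)} = 1/(s-a), so L{e^(-7t)} = 1/(s+7). Then L{7·e^(-7t)} = 7/(s+7)

Final answer: 7/(s+7)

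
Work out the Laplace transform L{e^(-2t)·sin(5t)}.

L{e^(at)·sin(ωt)} = ω/((s-a)² + ω²), so L{e^(-2t)·sin(5t)} = 5/((s+2)² + 25)

Final answer: 5/((s+2)² + 25)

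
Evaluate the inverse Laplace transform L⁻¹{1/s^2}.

L⁻¹{n!/s^(n+1)} = t^n with n=1. So L⁻¹{1/s^2} = t

Final answer: t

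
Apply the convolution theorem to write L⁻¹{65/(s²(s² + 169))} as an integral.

65/(s²(s² + 169)) = (1/s²)·(65/(s² + 169)) = L{t}·L{5·sin(13t)}. So f(t) = t*(5·sin(13t)) = ∫₀ᵗ 5τ·sin(13(t-τ)) dτ

Final answer: ∫₀ᵗ 5τ·sin(13(t-τ)) dτ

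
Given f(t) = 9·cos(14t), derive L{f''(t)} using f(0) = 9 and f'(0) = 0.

F(s) = 9s/(s² + 196). L{f''(t)} = s²F(s) - sf(0) - f'(0) = 9s³/(s² + 196) - 9s = (9s³ - 9s(s² + 196))/(s² + 196) = -1764s/(s² + 196)

Final answer: -1764s/(s² + 196)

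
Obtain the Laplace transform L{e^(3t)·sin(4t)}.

L{e^(at)·sin(ωt)} = ω/((s-a)² + ω²), so L{e^(3t)·sin(4t)} = 4/((s-3)² + 16)

Final answer: 4/((s-3)² + 16)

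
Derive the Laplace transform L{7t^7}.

L{7t^7} = 7 · L{t^7} = 7 · 5040/s^8 = 35280/s^8

Final answer: 35280/s^8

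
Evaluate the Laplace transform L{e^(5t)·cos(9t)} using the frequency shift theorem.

Frequency shift: L{e^(at)f(t)} = F(s-a). L{e^(5t)·cos(9t)} = (s-5)/((s-5)² + 81)

Final answer: (s-5)/((s-5)² + 81)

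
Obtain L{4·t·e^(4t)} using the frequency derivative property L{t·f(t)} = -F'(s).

L{e^(4t)} = 1/(s-4). By frequency derivative: L{t·e^(4t)} = -d/ds[1/(s-4)] = -(-1)/(s-4)² = 1/(s-4)². Then L{4·t·e^(4t)} = 4·1/(s-4)² = 4/(s-4)²

Final answer: 4/(s-4)²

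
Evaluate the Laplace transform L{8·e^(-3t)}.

L{e^(at)} = 1/(s-a), so L{e^(-3t)} = 1/(s+3). Then L{8·e^(-3t)} = 8/(s+3)

Final answer: 8/(s+3)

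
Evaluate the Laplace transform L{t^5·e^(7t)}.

L{t^n·e^(at)} = n!/(s-a)^(n+1), so L{t^5·e^(7t)} = 120/(s-7)^6

Final answer: 120/(s-7)^6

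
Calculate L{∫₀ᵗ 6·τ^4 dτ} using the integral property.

L{∫₀ᵗ f(τ)dτ} = F(s)/s with f(t) = 6t^4. F(s) = 144/s^5, so L{∫₀ᵗ 6·τ^4 dτ} = (144/s^5)/s = 144/s^6. (Check: ∫₀ᵗ 6·τ^4 dτ = 6t^5/5.)

Final answer: 144/s^6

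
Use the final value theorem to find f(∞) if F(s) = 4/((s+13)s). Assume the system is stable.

f(∞) = lim_{s→0} sF(s) = lim_{s→0} 4/(s+13) = 4/13

Final answer: 4/13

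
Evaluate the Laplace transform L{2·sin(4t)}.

L{sin(ωt)} = ω/(s² + ω²), so L{sin(4t)} = 4/(s² + 16). Then L{2·sin(4t)} = 2·4/(s² + 16) = 8/(s² + 16)

Final answer: 8/(s² + 16)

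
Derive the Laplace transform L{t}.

L{t^n} = n!/s^(n+1), so L{t} = 1/s^2

Final answer: 1/s^2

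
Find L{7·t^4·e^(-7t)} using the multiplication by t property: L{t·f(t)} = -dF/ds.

Using L{t^n·e^(at)} = n!/(s-a)^(n+1), L{t^4·e^(-7t)} = 24/(s+7)^5, so L{7·t^4·e^(-7t)} = 7·24/(s+7)^5 = 168/(s+7)^5

Final answer: 168/(s+7)^5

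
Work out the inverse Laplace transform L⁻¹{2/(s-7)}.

L⁻¹{1/(s-a)} = e^(at), so L⁻¹{1/(s-7)} = e^(7t), and L⁻¹{2/(s-7)} = 2·e^(7t)

Final answer: 2·e^(7t)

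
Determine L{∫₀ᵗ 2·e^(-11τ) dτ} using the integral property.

L{∫₀ᵗ f(τ)dτ} = F(s)/s with F(s) = 2/(s+11), so L{∫₀ᵗ 2·e^(-11τ) dτ} = 2/(s(s+11))

Final answer: 2/(s(s+11))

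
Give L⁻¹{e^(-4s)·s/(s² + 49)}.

L⁻¹{s/(s² + 49)} = cos(7t). By the time shift theorem, L⁻¹{e^(-as)F(s)} = u(t-a)f(t-a) with a=4, so L⁻¹{e^(-4s)·s/(s² + 49)} = u(t-4)·cos(7(t-4))

Final answer: u(t-4)·cos(7(t-4))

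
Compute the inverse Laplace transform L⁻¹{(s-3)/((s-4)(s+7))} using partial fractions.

Using partial fractions, f(t) = (e^(4t) + 10e^(-7t))/11

Final answer: (e^(4t) + 10e^(-7t))/11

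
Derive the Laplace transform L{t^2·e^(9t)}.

L{t^n·e^(at)} = n!/(s-a)^(n+1), so L{t^2·e^(9t)} = 2/(s-9)^3

Final answer: 2/(s-9)^3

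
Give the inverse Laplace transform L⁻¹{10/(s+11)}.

L⁻¹{1/(s-a)} = e^(at), so L⁻¹{1/(s+11)} = e^(-11t), and L⁻¹{10/(s+11)} = 10·e^(-11t)

Final answer: 10·e^(-11t)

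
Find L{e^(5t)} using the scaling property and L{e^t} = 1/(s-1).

Using L{f(at)} = (1/a)F(s/a) with a=5 and f(t) = e^t: L{e^(5t)} = (1/5) · 1/((s/5)-1) = (1/5) · 5/(s-5) = 1/(s-5)

Final answer: 1/(s-5)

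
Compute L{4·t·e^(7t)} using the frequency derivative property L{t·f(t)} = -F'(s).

L{e^(7t)} = 1/(s-7). By frequency derivative: L{t·e^(7t)} = -d/ds[1/(s-7)] = -(-1)/(s-7)² = 1/(s-7)². Then L{4·t·e^(7t)} = 4·1/(s-7)² = 4/(s-7)²

Final answer: 4/(s-7)²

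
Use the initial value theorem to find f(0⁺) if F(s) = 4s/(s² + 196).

f(0⁺) = lim_{s→∞} s·4s/(s² + 196) = lim_{s→∞} 4s²/(s² + 196) = 4

Final answer: 4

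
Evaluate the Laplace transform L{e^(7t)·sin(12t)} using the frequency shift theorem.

Frequency shift: L{e^(at)f(t)} = F(s-a). L{e^(7t)·sin(12t)} = 12/((s-7)² + 144)

Final answer: 12/((s-7)² + 144)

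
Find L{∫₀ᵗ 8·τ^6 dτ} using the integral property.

L{∫₀ᵗ f(τ)dτ} = F(s)/s with f(t) = 8t^6. F(s) = 5760/s^7, so L{∫₀ᵗ 8·τ^6 dτ} = (5760/s^7)/s = 5760/s^8. (Check: ∫₀ᵗ 8·τ^6 dτ = 8t^7/7.)

Final answer: 5760/s^8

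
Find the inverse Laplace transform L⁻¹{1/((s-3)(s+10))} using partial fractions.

Decompose: A/(s-3) + B/(s+10). A = 1/13, B = -1/13. f(t) = (e^(3t) - e^(-10t))/13

Final answer: (e^(3t) - e^(-10t))/13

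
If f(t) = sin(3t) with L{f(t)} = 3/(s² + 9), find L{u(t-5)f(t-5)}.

Time shift theorem: L{u(t-a)f(t-a)} = e^(-as)F(s). Here a=5, F(s) = 3/(s² + 9), so L{u(t-5)f(t-5)} = e^(-5s)·3/(s² + 9)

Final answer: e^(-5s)·3/(s² + 9)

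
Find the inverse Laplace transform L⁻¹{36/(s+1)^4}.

L⁻¹{n!/(s-a)^(n+1)} = t^n·e^(at) with n=3, a=-1. So L⁻¹{6/(s+1)^4} = t^3·e^(-t), and L⁻¹{36/(s+1)^4} = (36/6)·t^3·e^(-t) = 6·t^3·e^(-t)

Final answer: 6·t^3·e^(-t)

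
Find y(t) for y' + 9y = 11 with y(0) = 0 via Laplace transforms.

sY + 9Y = 11/s. Y = 11/(s(s+9)). Partial fractions: Y = 11/9/s - 11/9/(s+9)

Final answer: y(t) = 11/9(1 - e^(-9t))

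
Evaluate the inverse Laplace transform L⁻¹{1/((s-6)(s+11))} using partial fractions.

Decompose: A/(s-6) + B/(s+11). A = 1/17, B = -1/17. f(t) = (e^(6t) - e^(-11t))/17

Final answer: (e^(6t) - e^(-11t))/17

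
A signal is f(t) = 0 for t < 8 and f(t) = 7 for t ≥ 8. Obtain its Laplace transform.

f(t) = 7·u(t-8). L{u(t-8)} = e^(-8s)/s, so L{f(t)} = 7·e^(-8s)/s

Final answer: 7·e^(-8s)/s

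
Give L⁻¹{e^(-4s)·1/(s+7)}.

L⁻¹{1/(s+7)} = e^(-7t). By the time shift theorem, L⁻¹{e^(-as)F(s)} = u(t-a)f(t-a) with a=4, so L⁻¹{e^(-4s)·1/(s+7)} = u(t-4)·e^(-7(t-4))

Final answer: u(t-4)·e^(-7(t-4))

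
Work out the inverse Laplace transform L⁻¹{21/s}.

L⁻¹{c/s} = c, so L⁻¹{21/s} = 21

Final answer: 21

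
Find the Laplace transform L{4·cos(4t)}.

L{cos(ωt)} = s/(s² + ω²), so L{cos(4t)} = s/(s² + 16). Then L{4·cos(4t)} = 4·s/(s² + 16) = 4s/(s² + 16)

Final answer: 4s/(s² + 16)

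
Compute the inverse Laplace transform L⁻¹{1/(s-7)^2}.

L⁻¹{n!/(s-a)^(n+1)} = t^n·e^(at), so L⁻¹{1/(s-7)^2} = t·e^(7t)

Final answer: t·e^(7t)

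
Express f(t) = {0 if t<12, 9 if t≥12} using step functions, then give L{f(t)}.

f(t) = 9·u(t-12). L{u(t-12)} = e^(-12s)/s, so L{f(t)} = 9·e^(-12s)/s

Final answer: 9·e^(-12s)/s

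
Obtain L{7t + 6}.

L{7t + 6} = 7·L{t} + 6·L{1} = 7/s² + 6/s

Final answer: 7/s² + 6/s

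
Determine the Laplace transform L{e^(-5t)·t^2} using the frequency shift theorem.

L{e^(at)·t^n} = n!/(s-a)^(n+1), so L{e^(-5t)·t^2} = 2/(s+5)^3

Final answer: 2/(s+5)^3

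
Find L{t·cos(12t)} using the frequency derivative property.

L{cos(12t)} = s/(s² + 144). Derivative: d/ds[s/(s² + 144)] = [(s² + 144) - s·2s]/(s² + 144)² = (144 - s²)/(s² + 144)². So L{t·cos(12t)} = -F'(s) = (s² - 144)/(s² + 144)²

Final answer: (s² - 144)/(s² + 144)²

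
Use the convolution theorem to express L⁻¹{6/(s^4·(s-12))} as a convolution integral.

6/(s^4·(s-12)) = (6/s^4)·(1/(s-12)) = L{t^3}·L{e^(12t)}. So f(t) = t^3*e^(12t) = ∫₀ᵗ τ^3·e^(12(t-τ)) dτ

Final answer: ∫₀ᵗ τ^3·e^(12(t-τ)) dτ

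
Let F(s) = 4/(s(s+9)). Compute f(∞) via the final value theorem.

f(∞) = lim_{s→0} s·4/(s(s+9)) = lim_{s→0} 4/(s+9) = 4/9 = 4/9

Final answer: 4/9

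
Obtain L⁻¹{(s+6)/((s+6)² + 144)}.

Using frequency shift: L⁻¹{(s-a)/((s-a)² + b²)} = e^(at)cos(bt). Here a=-6, b=12

Final answer: e^(-6t)·cos(12t)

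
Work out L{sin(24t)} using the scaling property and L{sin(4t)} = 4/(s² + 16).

Using L{f(at)} = (1/a)F(s/a) with a=6: L{sin(24t)} = (1/6) · 4/((s/6)² + 16) = (1/6) · 4·36/(s² + 576) = 24/(s² + 576)

Final answer: 24/(s² + 576)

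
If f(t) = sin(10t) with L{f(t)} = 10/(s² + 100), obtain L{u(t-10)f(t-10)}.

Time shift theorem: L{u(t-a)f(t-a)} = e^(-as)F(s). Here a=10, F(s) = 10/(s² + 100), so L{u(t-10)f(t-10)} = e^(-10s)·10/(s² + 100)

Final answer: e^(-10s)·10/(s² + 100)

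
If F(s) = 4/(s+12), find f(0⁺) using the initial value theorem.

f(0⁺) = lim_{s→∞} s·4/(s+12) = lim_{s→∞} 4s/(s+12) = 4

Final answer: 4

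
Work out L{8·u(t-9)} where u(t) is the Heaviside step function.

L{u(t-a)} = e^(-as)/s. Here a=9, so L{u(t-9)} = e^(-9s)/s, and L{8·u(t-9)} = 8·e^(-9s)/s

Final answer: 8·e^(-9s)/s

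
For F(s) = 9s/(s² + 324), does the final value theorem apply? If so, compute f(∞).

The final value theorem requires all poles of sF(s) in the left half-plane. sF(s) = 9s²/(s² + 324) has poles at s = ±18i (imaginary axis). Theorem does NOT apply (oscillatory system).

Final answer: Not applicable (oscillatory)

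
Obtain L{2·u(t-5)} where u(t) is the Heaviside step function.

L{u(t-a)} = e^(-as)/s. Here a=5, so L{u(t-5)} = e^(-5s)/s, and L{2·u(t-5)} = 2·e^(-5s)/s

Final answer: 2·e^(-5s)/s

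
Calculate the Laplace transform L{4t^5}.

L{4t^5} = 4 · L{t^5} = 4 · 120/s^6 = 480/s^6

Final answer: 480/s^6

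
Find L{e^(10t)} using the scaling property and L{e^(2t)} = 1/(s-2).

Using L{f(at)} = (1/a)F(s/a) with a=5 and f(t) = e^(2t): L{e^(10t)} = (1/5) · 1/((s/5)-2) = (1/5) · 5/(s-10) = 1/(s-10)

Final answer: 1/(s-10)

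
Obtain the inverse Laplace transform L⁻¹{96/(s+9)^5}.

L⁻¹{n!/(s-a)^(n+1)} = t^n·e^(at) with n=4, a=-9. So L⁻¹{24/(s+9)^5} = t^4·e^(-9t), and L⁻¹{96/(s+9)^5} = (96/24)·t^4·e^(-9t) = 4·t^4·e^(-9t)

Final answer: 4·t^4·e^(-9t)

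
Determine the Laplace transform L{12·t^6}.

L{t^n} = n!/s^(n+1), so L{t^6} = 720/s^7. Then L{12·t^6} = 12·720/s^7 = 8640/s^7

Final answer: 8640/s^7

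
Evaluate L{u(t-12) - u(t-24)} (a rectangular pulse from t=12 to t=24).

L{u(t-a)} = e^(-as)/s. L{u(t-12) - u(t-24)} = (e^(-12s) - e^(-24s))/s

Final answer: (e^(-12s) - e^(-24s))/s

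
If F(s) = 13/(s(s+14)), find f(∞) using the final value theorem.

f(∞) = lim_{s→0} s·13/(s(s+14)) = lim_{s→0} 13/(s+14) = 13/14 = 13/14

Final answer: 13/14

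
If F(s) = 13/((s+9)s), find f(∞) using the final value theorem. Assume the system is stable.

f(∞) = lim_{s→0} sF(s) = lim_{s→0} 13/(s+9) = 13/9

Final answer: 13/9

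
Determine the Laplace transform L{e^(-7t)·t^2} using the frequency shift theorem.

L{e^(at)·t^n} = n!/(s-a)^(n+1), so L{e^(-7t)·t^2} = 2/(s+7)^3

Final answer: 2/(s+7)^3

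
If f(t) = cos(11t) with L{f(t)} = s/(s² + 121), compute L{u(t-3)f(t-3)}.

Time shift theorem: L{u(t-a)f(t-a)} = e^(-as)F(s). Here a=3, F(s) = s/(s² + 121), so L{u(t-3)f(t-3)} = e^(-3s)·s/(s² + 121)

Final answer: e^(-3s)·s/(s² + 121)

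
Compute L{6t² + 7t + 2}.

L{6t² + 7t + 2} = 6·2/s³ + 7/s² + 2/s = 12/s³ + 7/s² + 2/s

Final answer: 12/s³ + 7/s² + 2/s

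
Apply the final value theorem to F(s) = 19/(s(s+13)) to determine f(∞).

f(∞) = lim_{s→0} s·19/(s(s+13)) = lim_{s→0} 19/(s+13) = 19/13 = 19/13

Final answer: 19/13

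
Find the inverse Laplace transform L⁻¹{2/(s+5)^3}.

L⁻¹{n!/(s-a)^(n+1)} = t^n·e^(at), so L⁻¹{2/(s+5)^3} = t^2·e^(-5t)

Final answer: t^2·e^(-5t)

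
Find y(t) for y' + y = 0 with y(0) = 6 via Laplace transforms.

L{y'} + L{y} = 0. sY - 6 + Y = 0. Y(s+1) = 6. Y = 6/(s+1)

Final answer: y(t) = 6e^(-t)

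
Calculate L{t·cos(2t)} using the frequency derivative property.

L{cos(2t)} = s/(s² + 4). Derivative: d/ds[s/(s² + 4)] = [(s² + 4) - s·2s]/(s² + 4)² = (4 - s²)/(s² + 4)². So L{t·cos(2t)} = -F'(s) = (s² - 4)/(s² + 4)²

Final answer: (s² - 4)/(s² + 4)²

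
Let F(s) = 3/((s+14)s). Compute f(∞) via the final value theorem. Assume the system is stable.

f(∞) = lim_{s→0} sF(s) = lim_{s→0} 3/(s+14) = 3/14

Final answer: 3/14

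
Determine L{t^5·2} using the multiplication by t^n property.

L{2} = 2/s. d^1/ds^1[1/s] = -1/s². d^2/ds^2[1/s] = 2/s^3. d^3/ds^3[1/s] = -6/s^4. d^4/ds^4[1/s] = 24/s^5. d^5/ds^5[1/s] = -120/s^6. So L{t^5} = (-1)^{5}·-120/s^6 = 120/s^6. Then L{t^5·2} = 2·120/s^6 = 240/s^6

Final answer: 240/s^6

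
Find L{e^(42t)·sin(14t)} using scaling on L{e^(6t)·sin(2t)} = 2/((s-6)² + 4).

Scaling with a=7: L{e^(42t)·sin(14t)} = (1/7) · 2/((s/7-6)² + 4). Simplifying: 14/((s-42)² + 196)

Final answer: 14/((s-42)² + 196)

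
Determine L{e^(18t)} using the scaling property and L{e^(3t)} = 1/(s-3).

Using L{f(at)} = (1/a)F(s/a) with a=6 and f(t) = e^(3t): L{e^(18t)} = (1/6) · 1/((s/6)-3) = (1/6) · 6/(s-18) = 1/(s-18)

Final answer: 1/(s-18)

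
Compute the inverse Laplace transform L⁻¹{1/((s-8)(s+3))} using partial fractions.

Decompose: A/(s-8) + B/(s+3). A = 1/11, B = -1/11. f(t) = (e^(8t) - e^(-3t))/11

Final answer: (e^(8t) - e^(-3t))/11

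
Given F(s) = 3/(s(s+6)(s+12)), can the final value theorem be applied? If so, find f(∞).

Poles of sF(s) = 3/((s+6)(s+12)) are at s = -6 and s = -12, both in the left half-plane. Theorem applies. f(∞) = lim_{s→0} sF(s) = 3/(6·12) = 1/24

Final answer: 1/24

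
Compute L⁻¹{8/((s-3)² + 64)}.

Form: b/((s-a)² + b²) → e^(at)sin(bt). With a=3, b=8

Final answer: e^(3t)·sin(8t)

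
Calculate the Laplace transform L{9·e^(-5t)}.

L{e^(at)} = 1/(s-a), so L{e^(-5t)} = 1/(s+5). Then L{9·e^(-5t)} = 9/(s+5)

Final answer: 9/(s+5)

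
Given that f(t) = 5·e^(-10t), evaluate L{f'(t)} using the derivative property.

f(0) = 5, F(s) = 5/(s+10). L{f'(t)} = s·F(s) - f(0) = 5s/(s+10) - 5 = (5s - 5(s+10))/(s+10) = -50/(s+10)

Final answer: -50/(s+10)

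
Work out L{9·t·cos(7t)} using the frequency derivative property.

L{cos(7t)} = s/(s² + 49). Derivative: d/ds[s/(s² + 49)] = [(s² + 49) - s·2s]/(s² + 49)² = (49 - s²)/(s² + 49)². So L{t·cos(7t)} = -F'(s) = (s² - 49)/(s² + 49)². Then L{9·t·cos(7t)} = 9·(s² - 49)/(s² + 49)²

Final answer: 9·(s² - 49)/(s² + 49)²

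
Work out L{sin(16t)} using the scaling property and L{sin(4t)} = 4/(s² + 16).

Using L{f(at)} = (1/a)F(s/a) with a=4: L{sin(16t)} = (1/4) · 4/((s/4)² + 16) = (1/4) · 4·16/(s² + 256) = 16/(s² + 256)

Final answer: 16/(s² + 256)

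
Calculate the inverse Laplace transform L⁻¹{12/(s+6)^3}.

L⁻¹{n!/(s-a)^(n+1)} = t^n·e^(at) with n=2, a=-6. So L⁻¹{2/(s+6)^3} = t^2·e^(-6t), and L⁻¹{12/(s+6)^3} = (12/2)·t^2·e^(-6t) = 6·t^2·e^(-6t)

Final answer: 6·t^2·e^(-6t)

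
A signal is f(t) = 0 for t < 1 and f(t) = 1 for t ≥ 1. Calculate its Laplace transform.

f(t) = u(t-1). L{u(t-1)} = e^(-s)/s, so L{f(t)} = e^(-s)/s

Final answer: e^(-s)/s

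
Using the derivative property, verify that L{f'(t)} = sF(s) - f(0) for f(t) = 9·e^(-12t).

f'(t) = -108e^(-12t). Direct: L{f'(t)} = -108/(s+12). Property: s·9/(s+12) - 9 = (9s - 9(s+12))/(s+12) = -108/(s+12). ✓

Final answer: -108/(s+12)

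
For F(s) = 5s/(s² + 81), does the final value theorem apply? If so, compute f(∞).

The final value theorem requires all poles of sF(s) in the left half-plane. sF(s) = 5s²/(s² + 81) has poles at s = ±9i (imaginary axis). Theorem does NOT apply (oscillatory system).

Final answer: Not applicable (oscillatory)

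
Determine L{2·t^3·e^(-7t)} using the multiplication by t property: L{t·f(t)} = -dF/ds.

Using L{t^n·e^(at)} = n!/(s-a)^(n+1), L{t^3·e^(-7t)} = 6/(s+7)^4, so L{2·t^3·e^(-7t)} = 2·6/(s+7)^4 = 12/(s+7)^4

Final answer: 12/(s+7)^4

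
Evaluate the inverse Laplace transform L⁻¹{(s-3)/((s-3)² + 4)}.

Using frequency shift, L⁻¹{(s-3)/((s-3)² + 4)} = e^(3t)·cos(2t)

Final answer: e^(3t)·cos(2t)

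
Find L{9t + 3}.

L{9t + 3} = 9·L{t} + 3·L{1} = 9/s² + 3/s

Final answer: 9/s² + 3/s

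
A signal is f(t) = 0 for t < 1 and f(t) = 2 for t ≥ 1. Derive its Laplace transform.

f(t) = 2·u(t-1). L{u(t-1)} = e^(-s)/s, so L{f(t)} = 2·e^(-s)/s

Final answer: 2·e^(-s)/s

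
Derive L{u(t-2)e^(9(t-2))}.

u(t-a)f(t-a) with f(t)=e^(9t). L{e^(9t)} = 1/(s-9). By time shift: e^(-2s)/(s-9)

Final answer: e^(-2s)/(s-9)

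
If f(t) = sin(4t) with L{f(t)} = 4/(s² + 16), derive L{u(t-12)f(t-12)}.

Time shift theorem: L{u(t-a)f(t-a)} = e^(-as)F(s). Here a=12, F(s) = 4/(s² + 16), so L{u(t-12)f(t-12)} = e^(-12s)·4/(s² + 16)

Final answer: e^(-12s)·4/(s² + 16)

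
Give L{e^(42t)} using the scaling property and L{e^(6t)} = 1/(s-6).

Using L{f(at)} = (1/a)F(s/a) with a=7 and f(t) = e^(6t): L{e^(42t)} = (1/7) · 1/((s/7)-6) = (1/7) · 7/(s-42) = 1/(s-42)

Final answer: 1/(s-42)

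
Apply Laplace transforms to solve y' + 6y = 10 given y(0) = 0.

sY + 6Y = 10/s. Y = 10/(s(s+6)). Partial fractions: Y = 5/3/s - 5/3/(s+6)

Final answer: y(t) = 5/3(1 - e^(-6t))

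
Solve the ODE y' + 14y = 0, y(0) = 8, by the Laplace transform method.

L{y'} + 14L{y} = 0. sY - 8 + 14Y = 0. Y(s+14) = 8. Y = 8/(s+14)

Final answer: y(t) = 8e^(-14t)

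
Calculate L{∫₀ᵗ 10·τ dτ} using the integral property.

L{∫₀ᵗ f(τ)dτ} = F(s)/s with f(t) = 10t. F(s) = 10/s^2, so L{∫₀ᵗ 10·τ dτ} = (10/s^2)/s = 10/s^3. (Check: ∫₀ᵗ 10·τ dτ = 10t^2/2.)

Final answer: 10/s^3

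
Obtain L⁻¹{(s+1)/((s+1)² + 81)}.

Using frequency shift: L⁻¹{(s-a)/((s-a)² + b²)} = e^(at)cos(bt). Here a=-1, b=9

Final answer: e^(-t)·cos(9t)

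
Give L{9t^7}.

L{t^n} = n!/s^(n+1). So L{9t^7} = 9·7!/s^8 = 45360/s^8

Final answer: 45360/s^8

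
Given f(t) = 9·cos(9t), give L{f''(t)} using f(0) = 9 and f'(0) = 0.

F(s) = 9s/(s² + 81). L{f''(t)} = s²F(s) - sf(0) - f'(0) = 9s³/(s² + 81) - 9s = (9s³ - 9s(s² + 81))/(s² + 81) = -729s/(s² + 81)

Final answer: -729s/(s² + 81)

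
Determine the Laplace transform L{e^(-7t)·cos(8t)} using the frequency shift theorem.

Frequency shift: L{e^(at)f(t)} = F(s-a). L{e^(-7t)·cos(8t)} = (s+7)/((s+7)² + 64)

Final answer: (s+7)/((s+7)² + 64)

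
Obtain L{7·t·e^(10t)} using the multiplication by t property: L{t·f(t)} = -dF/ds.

Using L{t^n·e^(at)} = n!/(s-a)^(n+1), L{t·e^(10t)} = 1/(s-10)^2, so L{7·t·e^(10t)} = 7·1/(s-10)^2 = 7/(s-10)^2

Final answer: 7/(s-10)^2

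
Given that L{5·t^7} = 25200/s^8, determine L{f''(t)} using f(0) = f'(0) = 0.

L{f''(t)} = s²F(s) - sf(0) - f'(0) = s²·25200/s^8 - 0 - 0 = 25200/s^6

Final answer: 25200/s^6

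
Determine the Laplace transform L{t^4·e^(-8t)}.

L{t^n·e^(at)} = n!/(s-a)^(n+1), so L{t^4·e^(-8t)} = 24/(s+8)^5

Final answer: 24/(s+8)^5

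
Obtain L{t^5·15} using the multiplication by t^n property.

L{15} = 15/s. d^1/ds^1[1/s] = -1/s². d^2/ds^2[1/s] = 2/s^3. d^3/ds^3[1/s] = -6/s^4. d^4/ds^4[1/s] = 24/s^5. d^5/ds^5[1/s] = -120/s^6. So L{t^5} = (-1)^{5}·-120/s^6 = 120/s^6. Then L{t^5·15} = 15·120/s^6 = 1800/s^6

Final answer: 1800/s^6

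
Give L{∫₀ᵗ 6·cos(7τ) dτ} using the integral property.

L{∫₀ᵗ f(τ)dτ} = F(s)/s with F(s) = 6s/(s² + 49), so the result is (6s/(s² + 49))/s = 6/(s² + 49)

Final answer: 6/(s² + 49)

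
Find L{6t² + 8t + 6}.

L{6t² + 8t + 6} = 6·2/s³ + 8/s² + 6/s = 12/s³ + 8/s² + 6/s

Final answer: 12/s³ + 8/s² + 6/s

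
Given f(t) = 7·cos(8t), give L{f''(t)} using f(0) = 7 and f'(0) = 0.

F(s) = 7s/(s² + 64). L{f''(t)} = s²F(s) - sf(0) - f'(0) = 7s³/(s² + 64) - 7s = (7s³ - 7s(s² + 64))/(s² + 64) = -448s/(s² + 64)

Final answer: -448s/(s² + 64)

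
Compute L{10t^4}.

L{t^n} = n!/s^(n+1). So L{10t^4} = 10·4!/s^5 = 240/s^5

Final answer: 240/s^5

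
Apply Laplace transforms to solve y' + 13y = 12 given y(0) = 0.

sY + 13Y = 12/s. Y = 12/(s(s+13)). Partial fractions: Y = 12/13/s - 12/13/(s+13)

Final answer: y(t) = 12/13(1 - e^(-13t))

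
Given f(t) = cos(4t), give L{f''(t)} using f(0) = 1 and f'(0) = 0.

F(s) = s/(s² + 16). L{f''(t)} = s²F(s) - sf(0) - f'(0) = s³/(s² + 16) - s = (s³ - s(s² + 16))/(s² + 16) = -16s/(s² + 16)

Final answer: -16s/(s² + 16)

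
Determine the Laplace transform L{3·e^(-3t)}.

L{e^(at)} = 1/(s-a), so L{e^(-3t)} = 1/(s+3). Then L{3·e^(-3t)} = 3/(s+3)

Final answer: 3/(s+3)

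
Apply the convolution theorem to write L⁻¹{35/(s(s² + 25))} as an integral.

35/(s(s² + 25)) = (1/s)·(35/(s² + 25)) = L{1}·L{7·sin(5t)}. So f(t) = 1*(7·sin(5t)) = ∫₀ᵗ 7·sin(5τ) dτ

Final answer: ∫₀ᵗ 7·sin(5τ) dτ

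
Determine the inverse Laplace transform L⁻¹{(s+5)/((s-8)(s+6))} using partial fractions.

Using partial fractions, f(t) = (13e^(8t) + e^(-6t))/14

Final answer: (13e^(8t) + e^(-6t))/14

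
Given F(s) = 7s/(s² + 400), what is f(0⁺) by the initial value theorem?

f(0⁺) = lim_{s→∞} s·7s/(s² + 400) = lim_{s→∞} 7s²/(s² + 400) = 7

Final answer: 7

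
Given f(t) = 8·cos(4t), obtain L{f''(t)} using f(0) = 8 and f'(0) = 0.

F(s) = 8s/(s² + 16). L{f''(t)} = s²F(s) - sf(0) - f'(0) = 8s³/(s² + 16) - 8s = (8s³ - 8s(s² + 16))/(s² + 16) = -128s/(s² + 16)

Final answer: -128s/(s² + 16)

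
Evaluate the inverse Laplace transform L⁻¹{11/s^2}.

L⁻¹{n!/s^(n+1)} = t^n with n=1. So L⁻¹{1/s^2} = t, and L⁻¹{11/s^2} = (11/1)·t = 11·t

Final answer: 11·t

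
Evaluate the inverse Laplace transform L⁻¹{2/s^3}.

L⁻¹{n!/s^(n+1)} = t^n with n=2. So L⁻¹{2/s^3} = t^2

Final answer: t^2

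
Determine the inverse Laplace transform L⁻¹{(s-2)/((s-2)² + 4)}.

Using frequency shift, L⁻¹{(s-2)/((s-2)² + 4)} = e^(2t)·cos(2t)

Final answer: e^(2t)·cos(2t)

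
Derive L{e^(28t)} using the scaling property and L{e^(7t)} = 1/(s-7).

Using L{f(at)} = (1/a)F(s/a) with a=4 and f(t) = e^(7t): L{e^(28t)} = (1/4) · 1/((s/4)-7) = (1/4) · 4/(s-28) = 1/(s-28)

Final answer: 1/(s-28)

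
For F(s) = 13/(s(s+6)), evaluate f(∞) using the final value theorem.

f(∞) = lim_{s→0} s·13/(s(s+6)) = lim_{s→0} 13/(s+6) = 13/6 = 13/6

Final answer: 13/6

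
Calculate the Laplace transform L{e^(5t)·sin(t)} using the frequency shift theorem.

Frequency shift: L{e^(at)f(t)} = F(s-a). L{e^(5t)·sin(t)} = 1/((s-5)² + 1)

Final answer: 1/((s-5)² + 1)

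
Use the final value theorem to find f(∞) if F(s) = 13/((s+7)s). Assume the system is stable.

f(∞) = lim_{s→0} sF(s) = lim_{s→0} 13/(s+7) = 13/7

Final answer: 13/7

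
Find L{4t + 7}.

L{4t + 7} = 4·L{t} + 7·L{1} = 4/s² + 7/s

Final answer: 4/s² + 7/s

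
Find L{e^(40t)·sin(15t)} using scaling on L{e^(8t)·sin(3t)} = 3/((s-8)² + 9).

Scaling with a=5: L{e^(40t)·sin(15t)} = (1/5) · 3/((s/5-8)² + 9). Simplifying: 15/((s-40)² + 225)

Final answer: 15/((s-40)² + 225)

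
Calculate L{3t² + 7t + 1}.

L{3t² + 7t + 1} = 3·2/s³ + 7/s² + 1/s = 6/s³ + 7/s² + 1/s

Final answer: 6/s³ + 7/s² + 1/s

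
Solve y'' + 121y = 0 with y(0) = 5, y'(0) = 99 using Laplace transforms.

L{y''} + 121L{y} = 0. s²Y - 5s - 99 + 121Y = 0. Y(s² + 121) = 5s + 99. Y = (5s + 99)/(s² + 121). Inverting: y(t) = 5cos(11t) + 9sin(11t)

Final answer: y(t) = 5cos(11t) + 9sin(11t)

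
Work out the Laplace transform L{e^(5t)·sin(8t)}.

L{e^(at)·sin(ωt)} = ω/((s-a)² + ω²), so L{e^(5t)·sin(8t)} = 8/((s-5)² + 64)

Final answer: 8/((s-5)² + 64)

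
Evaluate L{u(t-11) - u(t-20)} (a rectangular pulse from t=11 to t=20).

L{u(t-a)} = e^(-as)/s. L{u(t-11) - u(t-20)} = (e^(-11s) - e^(-20s))/s

Final answer: (e^(-11s) - e^(-20s))/s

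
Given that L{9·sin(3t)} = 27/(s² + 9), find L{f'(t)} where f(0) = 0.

L{f'(t)} = s·F(s) - f(0) = s·27/(s² + 9) - 0 = 27s/(s² + 9)

Final answer: 27s/(s² + 9)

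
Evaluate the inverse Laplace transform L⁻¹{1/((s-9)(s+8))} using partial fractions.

Decompose: A/(s-9) + B/(s+8). A = 1/17, B = -1/17. f(t) = (e^(9t) - e^(-8t))/17

Final answer: (e^(9t) - e^(-8t))/17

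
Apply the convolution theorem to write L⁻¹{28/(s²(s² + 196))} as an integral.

28/(s²(s² + 196)) = (1/s²)·(28/(s² + 196)) = L{t}·L{2·sin(14t)}. So f(t) = t*(2·sin(14t)) = ∫₀ᵗ 2τ·sin(14(t-τ)) dτ

Final answer: ∫₀ᵗ 2τ·sin(14(t-τ)) dτ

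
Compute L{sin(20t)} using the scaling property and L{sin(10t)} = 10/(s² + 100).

Using L{f(at)} = (1/a)F(s/a) with a=2: L{sin(20t)} = (1/2) · 10/((s/2)² + 100) = (1/2) · 10·4/(s² + 400) = 20/(s² + 400)

Final answer: 20/(s² + 400)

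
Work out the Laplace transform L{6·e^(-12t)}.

L{e^(at)} = 1/(s-a), so L{e^(-12t)} = 1/(s+12). Then L{6·e^(-12t)} = 6/(s+12)

Final answer: 6/(s+12)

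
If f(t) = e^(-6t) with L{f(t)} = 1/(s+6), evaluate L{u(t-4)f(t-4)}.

Time shift theorem: L{u(t-a)f(t-a)} = e^(-as)F(s). Here a=4, F(s) = 1/(s+6), so L{u(t-4)f(t-4)} = e^(-4s)·1/(s+6)

Final answer: e^(-4s)·1/(s+6)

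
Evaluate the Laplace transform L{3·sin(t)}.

L{sin(ωt)} = ω/(s² + ω²), so L{sin(t)} = 1/(s² + 1). Then L{3·sin(t)} = 3·1/(s² + 1) = 3/(s² + 1)

Final answer: 3/(s² + 1)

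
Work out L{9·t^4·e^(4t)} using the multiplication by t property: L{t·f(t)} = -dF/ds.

Using L{t^n·e^(at)} = n!/(s-a)^(n+1), L{t^4·e^(4t)} = 24/(s-4)^5, so L{9·t^4·e^(4t)} = 9·24/(s-4)^5 = 216/(s-4)^5

Final answer: 216/(s-4)^5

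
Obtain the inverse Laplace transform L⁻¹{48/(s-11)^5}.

L⁻¹{n!/(s-a)^(n+1)} = t^n·e^(at) with n=4, a=11. So L⁻¹{24/(s-11)^5} = t^4·e^(11t), and L⁻¹{48/(s-11)^5} = (48/24)·t^4·e^(11t) = 2·t^4·e^(11t)

Final answer: 2·t^4·e^(11t)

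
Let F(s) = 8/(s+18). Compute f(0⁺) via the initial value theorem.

f(0⁺) = lim_{s→∞} s·8/(s+18) = lim_{s→∞} 8s/(s+18) = 8

Final answer: 8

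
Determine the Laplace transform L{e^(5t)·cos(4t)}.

L{e^(at)·cos(ωt)} = (s-a)/((s-a)² + ω²), so L{e^(5t)·cos(4t)} = (s-5)/((s-5)² + 16)

Final answer: (s-5)/((s-5)² + 16)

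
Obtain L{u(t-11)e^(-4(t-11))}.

u(t-a)f(t-a) with f(t)=e^(-4t). L{e^(-4t)} = 1/(s+4). By time shift: e^(-11s)/(s+4)

Final answer: e^(-11s)/(s+4)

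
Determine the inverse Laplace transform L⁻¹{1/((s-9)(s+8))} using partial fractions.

Decompose: A/(s-9) + B/(s+8). A = 1/17, B = -1/17. f(t) = (e^(9t) - e^(-8t))/17

Final answer: (e^(9t) - e^(-8t))/17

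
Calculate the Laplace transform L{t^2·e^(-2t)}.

L{t^n·e^(at)} = n!/(s-a)^(n+1), so L{t^2·e^(-2t)} = 2/(s+2)^3

Final answer: 2/(s+2)^3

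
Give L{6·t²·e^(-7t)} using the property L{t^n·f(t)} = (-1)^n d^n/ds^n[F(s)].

L{e^(-7t)} = 1/(s+7). d/ds[1/(s+7)] = -1/(s+7)². d²/ds²[1/(s+7)] = 2/(s+7)³. So L{t²·e^(-7t)} = (-1)² · 2/(s+7)³ = 2/(s+7)³. Then L{6·t²·e^(-7t)} = 6·2/(s+7)³ = 12/(s+7)³

Final answer: 12/(s+7)³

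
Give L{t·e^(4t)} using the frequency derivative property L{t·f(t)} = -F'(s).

L{e^(4t)} = 1/(s-4). By frequency derivative: L{t·e^(4t)} = -d/ds[1/(s-4)] = -(-1)/(s-4)² = 1/(s-4)²

Final answer: 1/(s-4)²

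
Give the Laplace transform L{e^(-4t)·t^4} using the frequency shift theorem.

L{e^(at)·t^n} = n!/(s-a)^(n+1), so L{e^(-4t)·t^4} = 24/(s+4)^5

Final answer: 24/(s+4)^5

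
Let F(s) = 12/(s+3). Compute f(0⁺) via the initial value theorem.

f(0⁺) = lim_{s→∞} s·12/(s+3) = lim_{s→∞} 12s/(s+3) = 12

Final answer: 12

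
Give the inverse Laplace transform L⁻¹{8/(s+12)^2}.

L⁻¹{n!/(s-a)^(n+1)} = t^n·e^(at) with n=1, a=-12. So L⁻¹{1/(s+12)^2} = t·e^(-12t), and L⁻¹{8/(s+12)^2} = (8/1)·t·e^(-12t) = 8·t·e^(-12t)

Final answer: 8·t·e^(-12t)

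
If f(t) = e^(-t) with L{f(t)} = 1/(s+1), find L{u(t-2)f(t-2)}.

Time shift theorem: L{u(t-a)f(t-a)} = e^(-as)F(s). Here a=2, F(s) = 1/(s+1), so L{u(t-2)f(t-2)} = e^(-2s)·1/(s+1)

Final answer: e^(-2s)·1/(s+1)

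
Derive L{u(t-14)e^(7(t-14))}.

u(t-a)f(t-a) with f(t)=e^(7t). L{e^(7t)} = 1/(s-7). By time shift: e^(-14s)/(s-7)

Final answer: e^(-14s)/(s-7)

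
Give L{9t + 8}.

L{9t + 8} = 9·L{t} + 8·L{1} = 9/s² + 8/s

Final answer: 9/s² + 8/s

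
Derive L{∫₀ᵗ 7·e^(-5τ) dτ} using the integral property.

L{∫₀ᵗ f(τ)dτ} = F(s)/s with F(s) = 7/(s+5), so L{∫₀ᵗ 7·e^(-5τ) dτ} = 7/(s(s+5))

Final answer: 7/(s(s+5))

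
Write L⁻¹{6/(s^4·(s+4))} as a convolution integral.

6/(s^4·(s+4)) = (6/s^4)·(1/(s+4)) = L{t^3}·L{e^(-4t)}. So f(t) = t^3*e^(-4t) = ∫₀ᵗ τ^3·e^(-4(t-τ)) dτ

Final answer: ∫₀ᵗ τ^3·e^(-4(t-τ)) dτ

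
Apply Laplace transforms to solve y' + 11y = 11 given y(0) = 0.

sY + 11Y = 11/s. Y = 11/(s(s+11)). Partial fractions: Y = 1/s - 1/(s+11)

Final answer: y(t) = (1 - e^(-11t))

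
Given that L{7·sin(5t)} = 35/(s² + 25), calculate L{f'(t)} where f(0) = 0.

L{f'(t)} = s·F(s) - f(0) = s·35/(s² + 25) - 0 = 35s/(s² + 25)

Final answer: 35s/(s² + 25)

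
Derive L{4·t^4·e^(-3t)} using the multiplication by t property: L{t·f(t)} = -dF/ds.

Using L{t^n·e^(at)} = n!/(s-a)^(n+1), L{t^4·e^(-3t)} = 24/(s+3)^5, so L{4·t^4·e^(-3t)} = 4·24/(s+3)^5 = 96/(s+3)^5

Final answer: 96/(s+3)^5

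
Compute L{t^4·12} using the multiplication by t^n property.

L{12} = 12/s. d^1/ds^1[1/s] = -1/s². d^2/ds^2[1/s] = 2/s^3. d^3/ds^3[1/s] = -6/s^4. d^4/ds^4[1/s] = 24/s^5. So L{t^4} = (-1)^{4}·24/s^5 = 24/s^5. Then L{t^4·12} = 12·24/s^5 = 288/s^5

Final answer: 288/s^5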